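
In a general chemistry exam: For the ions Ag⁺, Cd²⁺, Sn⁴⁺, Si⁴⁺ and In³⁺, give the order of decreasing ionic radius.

First list Z and electron count for each: Si⁴⁺: 10 e⁻, Z=14, Sn⁴⁺: 46 e⁻, Z=50, In³⁺: 46 e⁻, Z=49, Cd²⁺: 46 e⁻, Z=48, Ag⁺: 46 e⁻, Z=47. Si⁴⁺ < Sn⁴⁺ (same group, 2 shells fewer); Sn⁴⁺ < In³⁺ (both 46 e⁻, Z=50>49); In³⁺ < Cd²⁺ (isoelectronic, higher Z=49 is smaller); Cd²⁺ < Ag⁺ (isoelectronic, higher Z=48 is smaller).

Ag⁺ > Cd²⁺ > In³⁺ > Sn⁴⁺ > Si⁴⁺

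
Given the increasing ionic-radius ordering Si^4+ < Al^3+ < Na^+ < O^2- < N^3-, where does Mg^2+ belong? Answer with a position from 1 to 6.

All of these have 10 electrons (isoelectronic). With the same electron cloud, the ion with the most protons pulls it in tightest. Nuclear charges: Si^4+ (Z=14), Al^3+ (Z=13), Mg^2+ (Z=12), Na^+ (Z=11), O^2- (Z=8), N^3- (Z=7). Highest Z is smallest.
Merged order: Si^4+ < Al^3+ < Mg^2+ < Na^+ < O^2- < N^3- — Mg^2+ is number 3.

3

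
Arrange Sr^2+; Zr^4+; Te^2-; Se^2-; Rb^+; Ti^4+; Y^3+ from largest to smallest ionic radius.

Te^2- > Se^2- > Rb^+ > Sr^2+ > Y^3+ > Zr^4+ > Ti^4+

Ti^4+: 18 e⁻, Z=22, Zr^4+: 36 e⁻, Z=40, Y^3+: 36 e⁻, Z=39, Sr^2+: 36 e⁻, Z=38, Rb^+: 36 e⁻, Z=37, Se^2-: 36 e⁻, Z=34, Te^2-: 54 e⁻, Z=52. Ti^4+ < Zr^4+ (same group, 1 shell fewer); Zr^4+ < Y^3+ (both 36 e⁻, Z=40>39); Y^3+ < Sr^2+ (both 36 e⁻, Z=39>38); Sr^2+ < Rb^+ (isoelectronic, higher Z=38 is smaller); Rb^+ < Se^2- (both 36 e⁻, Z=37>34); Se^2- < Te^2- (same group, 1 shell fewer).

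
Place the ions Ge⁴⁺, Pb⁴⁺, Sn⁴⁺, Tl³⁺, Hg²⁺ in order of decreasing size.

Work out protons and electrons: Ge⁴⁺ (Z=32, 28 e⁻), Sn⁴⁺ (Z=50, 46 e⁻), Pb⁴⁺ (Z=82, 78 e⁻), Tl³⁺ (Z=81, 78 e⁻), Hg²⁺ (Z=80, 78 e⁻). Ge⁴⁺ < Sn⁴⁺ (same group, period 4 vs 5); Sn⁴⁺ < Pb⁴⁺ (same group, 1 shell fewer); Pb⁴⁺ < Tl³⁺ (both 78 e⁻, Z=82>81); Tl³⁺ < Hg²⁺ (isoelectronic, higher Z=81 is smaller).

Hg²⁺ > Tl³⁺ > Pb⁴⁺ > Sn⁴⁺ > Ge⁴⁺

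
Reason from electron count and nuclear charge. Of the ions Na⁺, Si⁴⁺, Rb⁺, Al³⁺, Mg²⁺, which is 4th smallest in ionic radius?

Na⁺

Work out protons and electrons: Si⁴⁺ (Z=14, 10 e⁻), Al³⁺ (Z=13, 10 e⁻), Mg²⁺ (Z=12, 10 e⁻), Na⁺ (Z=11, 10 e⁻), Rb⁺ (Z=37, 36 e⁻). Si⁴⁺ < Al³⁺ (isoelectronic, higher Z=14 is smaller); Al³⁺ < Mg²⁺ (isoelectronic, higher Z=13 is smaller); Mg²⁺ < Na⁺ (isoelectronic, higher Z=12 is smaller); Na⁺ < Rb⁺ (same group, 2 shells fewer).
That gives Si⁴⁺ < Al³⁺ < Mg²⁺ < Na⁺ < Rb⁺. From the smallest end, number 4 is Na⁺.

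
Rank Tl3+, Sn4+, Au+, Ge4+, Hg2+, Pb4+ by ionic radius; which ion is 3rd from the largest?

Ge4+: 28 e⁻, Z=32, Sn4+: 46 e⁻, Z=50, Pb4+: 78 e⁻, Z=82, Tl3+: 78 e⁻, Z=81, Hg2+: 78 e⁻, Z=80, Au+: 78 e⁻, Z=79. Ge4+ < Sn4+ (same group, 1 shell fewer); Sn4+ < Pb4+ (same group, 1 shell fewer); Pb4+ < Tl3+ (both 78 e⁻, Z=82>81); Tl3+ < Hg2+ (isoelectronic, higher Z=81 is smaller); Hg2+ < Au+ (isoelectronic, higher Z=80 is smaller).
Ordering: Ge4+ < Sn4+ < Pb4+ < Tl3+ < Hg2+ < Au+. The 3rd largest is Tl3+.

Tl3+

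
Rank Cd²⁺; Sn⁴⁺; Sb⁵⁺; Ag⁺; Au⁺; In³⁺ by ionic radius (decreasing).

Work out protons and electrons: Sb⁵⁺: 46 e⁻, Z=51, Sn⁴⁺: 46 e⁻, Z=50, In³⁺: 46 e⁻, Z=49, Cd²⁺: 46 e⁻, Z=48, Ag⁺: 46 e⁻, Z=47, Au⁺: 78 e⁻, Z=79. Sb⁵⁺ < Sn⁴⁺ (both 46 e⁻, Z=51>50); Sn⁴⁺ < In³⁺ (both 46 e⁻, Z=50>49); In³⁺ < Cd²⁺ (both 46 e⁻, Z=49>48); Cd²⁺ < Ag⁺ (both 46 e⁻, Z=48>47); Ag⁺ < Au⁺ (same group, 1 shell fewer).

Au⁺ > Ag⁺ > Cd²⁺ > In³⁺ > Sn⁴⁺ > Sb⁵⁺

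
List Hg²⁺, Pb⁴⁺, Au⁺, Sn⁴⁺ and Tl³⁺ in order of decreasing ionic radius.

Au⁺ > Hg²⁺ > Tl³⁺ > Pb⁴⁺ > Sn⁴⁺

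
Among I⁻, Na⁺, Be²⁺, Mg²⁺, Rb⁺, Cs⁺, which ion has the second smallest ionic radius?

First list Z and electron count for each: Be²⁺ (Z=4, 2 e⁻), Mg²⁺ (Z=12, 10 e⁻), Na⁺ (Z=11, 10 e⁻), Rb⁺ (Z=37, 36 e⁻), Cs⁺ (Z=55, 54 e⁻), I⁻ (Z=53, 54 e⁻). Be²⁺ < Mg²⁺ (same group, 1 shell fewer); Mg²⁺ < Na⁺ (both 10 e⁻, Z=12>11); Na⁺ < Rb⁺ (same group, 2 shells fewer); Rb⁺ < Cs⁺ (same group, 1 shell fewer); Cs⁺ < I⁻ (both 54 e⁻, Z=55>53).
So the order is Be²⁺ < Mg²⁺ < Na⁺ < Rb⁺ < Cs⁺ < I⁻; the 2nd-smallest ion is Mg²⁺.

Mg²⁺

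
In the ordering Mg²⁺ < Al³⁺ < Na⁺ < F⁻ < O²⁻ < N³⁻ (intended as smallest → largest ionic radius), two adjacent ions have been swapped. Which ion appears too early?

Mg²⁺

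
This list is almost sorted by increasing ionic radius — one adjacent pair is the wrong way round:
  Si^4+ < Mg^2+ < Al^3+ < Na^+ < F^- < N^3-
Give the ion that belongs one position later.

Mg^2+

Scanning neighbour by neighbour, only Mg^2+/Al^3+ violates a trend: both have 10 electrons but Z(Al)=13 > Z(Mg)=12, so Al^3+ should be the smaller of the two. That makes Mg^2+ the one sitting a position early relative to where it belongs.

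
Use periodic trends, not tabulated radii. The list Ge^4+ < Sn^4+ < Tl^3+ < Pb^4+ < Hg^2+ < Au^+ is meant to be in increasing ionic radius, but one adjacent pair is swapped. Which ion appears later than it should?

Check each adjacent pair. Tl^3+ and Pb^4+ are reversed: Pb^4+ and Tl^3+ share 78 electrons; the higher nuclear charge on Pb (Z=82) contracts it more, so Pb^4+ < Tl^3+. No other neighbouring pair contradicts the periodic trends, so Pb^4+ is the ion listed too late.

Pb^4+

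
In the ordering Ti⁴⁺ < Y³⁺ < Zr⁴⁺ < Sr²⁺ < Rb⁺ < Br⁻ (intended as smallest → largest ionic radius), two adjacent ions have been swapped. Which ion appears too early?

Compare adjacent ions: Zr⁴⁺ and Y³⁺ share 36 electrons; the higher nuclear charge on Zr (Z=40) contracts it more, so Zr⁴⁺ < Y³⁺ — yet in this increasing list Y³⁺ sits before Zr⁴⁺. Nothing else is reversed, so Y³⁺ should move one place to the right.

Y³⁺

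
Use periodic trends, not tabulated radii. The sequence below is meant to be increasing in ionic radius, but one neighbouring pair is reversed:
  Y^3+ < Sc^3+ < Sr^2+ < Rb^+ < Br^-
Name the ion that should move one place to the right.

Y^3+

The pair Y^3+, Sc^3+ is the wrong way round — Sc^3+ and Y^3+ are in one column with the same charge; the lighter period-4 ion has one fewer shell and is smaller. All other adjacent pairs agree with periodic trends, so Y^3+ is the misplaced ion.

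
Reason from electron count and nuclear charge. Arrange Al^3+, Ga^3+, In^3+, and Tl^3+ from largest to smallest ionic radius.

These ions sit in one column with identical charge. Each step down the periodic table adds a principal shell, increasing the radius.

Tl^3+ > In^3+ > Ga^3+ > Al^3+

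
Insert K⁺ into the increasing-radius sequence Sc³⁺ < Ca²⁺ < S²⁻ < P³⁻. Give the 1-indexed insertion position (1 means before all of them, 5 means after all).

3

Each ion has 18 electrons. The ranking follows nuclear charge in reverse — greater Z gives a smaller radius. Sc³⁺ (Z=21), Ca²⁺ (Z=20), K⁺ (Z=19), S²⁻ (Z=16), P³⁻ (Z=15).
Putting K⁺ in gives Sc³⁺ < Ca²⁺ < K⁺ < S²⁻ < P³⁻; it lands at slot 3.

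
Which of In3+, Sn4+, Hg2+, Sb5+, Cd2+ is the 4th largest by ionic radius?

Sn4+

Work out protons and electrons: Sb5+: 46 e⁻, Z=51, Sn4+: 46 e⁻, Z=50, In3+: 46 e⁻, Z=49, Cd2+: 46 e⁻, Z=48, Hg2+: 78 e⁻, Z=80. Sb5+ < Sn4+ (both 46 e⁻, Z=51>50); Sn4+ < In3+ (isoelectronic, higher Z=50 is smaller); In3+ < Cd2+ (both 46 e⁻, Z=49>48); Cd2+ < Hg2+ (same group, 1 shell fewer).
Ordering: Sb5+ < Sn4+ < In3+ < Cd2+ < Hg2+. The 4th largest is Sn4+.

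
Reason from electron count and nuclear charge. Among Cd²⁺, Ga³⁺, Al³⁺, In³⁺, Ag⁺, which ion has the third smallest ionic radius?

In³⁺

Electron counts and nuclear charges: Al³⁺ (Z=13, 10 e⁻), Ga³⁺ (Z=31, 28 e⁻), In³⁺ (Z=49, 46 e⁻), Cd²⁺ (Z=48, 46 e⁻), Ag⁺ (Z=47, 46 e⁻). Al³⁺ < Ga³⁺ (same group, 1 shell fewer); Ga³⁺ < In³⁺ (same group, period 4 vs 5); In³⁺ < Cd²⁺ (both 46 e⁻, Z=49>48); Cd²⁺ < Ag⁺ (both 46 e⁻, Z=48>47).
Ordering: Al³⁺ < Ga³⁺ < In³⁺ < Cd²⁺ < Ag⁺. The third smallest is In³⁺.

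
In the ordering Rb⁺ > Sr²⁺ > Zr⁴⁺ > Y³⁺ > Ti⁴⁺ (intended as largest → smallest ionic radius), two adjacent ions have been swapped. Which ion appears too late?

Y³⁺

Scanning neighbour by neighbour, only Zr⁴⁺/Y³⁺ violates a trend: both have 36 electrons but Z(Zr)=40 > Z(Y)=39, so Zr⁴⁺ should be the smaller of the two. That makes Y³⁺ the one sitting a position late relative to where it belongs.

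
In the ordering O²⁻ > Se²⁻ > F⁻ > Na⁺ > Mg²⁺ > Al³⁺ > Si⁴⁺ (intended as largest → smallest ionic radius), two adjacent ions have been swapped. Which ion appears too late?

Scanning neighbour by neighbour, only O²⁻/Se²⁻ violates a trend: both in group 16 with the same charge; O²⁻ (period 2) has the smaller radius. That makes Se²⁻ the one sitting a position late relative to where it belongs.

Se²⁻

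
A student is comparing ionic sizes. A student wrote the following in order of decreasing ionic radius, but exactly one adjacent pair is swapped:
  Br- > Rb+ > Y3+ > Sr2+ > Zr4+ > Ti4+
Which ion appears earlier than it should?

Y3+

The pair Y3+, Sr2+ is the wrong way round — Y3+ and Sr2+ share 36 electrons; the higher nuclear charge on Y (Z=39) contracts it more, so Y3+ < Sr2+. All other adjacent pairs agree with periodic trends, so Y3+ is the misplaced ion.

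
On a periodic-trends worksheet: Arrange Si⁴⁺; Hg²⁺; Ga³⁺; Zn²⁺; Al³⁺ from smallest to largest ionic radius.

Work out protons and electrons: Si⁴⁺ has 10 e⁻ (Z=14), Al³⁺ has 10 e⁻ (Z=13), Ga³⁺ has 28 e⁻ (Z=31), Zn²⁺ has 28 e⁻ (Z=30), Hg²⁺ has 78 e⁻ (Z=80). Si⁴⁺ < Al³⁺ (both 10 e⁻, Z=14>13); Al³⁺ < Ga³⁺ (same group, 1 shell fewer); Ga³⁺ < Zn²⁺ (both 28 e⁻, Z=31>30); Zn²⁺ < Hg²⁺ (same group, 2 shells fewer).

Si⁴⁺ < Al³⁺ < Ga³⁺ < Zn²⁺ < Hg²⁺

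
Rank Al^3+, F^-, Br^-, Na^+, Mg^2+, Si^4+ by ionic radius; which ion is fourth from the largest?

Si^4+ has 10 e⁻ (Z=14), Al^3+ has 10 e⁻ (Z=13), Mg^2+ has 10 e⁻ (Z=12), Na^+ has 10 e⁻ (Z=11), F^- has 10 e⁻ (Z=9), Br^- has 36 e⁻ (Z=35). Si^4+ < Al^3+ (both 10 e⁻, Z=14>13); Al^3+ < Mg^2+ (isoelectronic, higher Z=13 is smaller); Mg^2+ < Na^+ (isoelectronic, higher Z=12 is smaller); Na^+ < F^- (isoelectronic, higher Z=11 is smaller); F^- < Br^- (same group, period 2 vs 4).
Ordering: Si^4+ < Al^3+ < Mg^2+ < Na^+ < F^- < Br^-. The fourth largest is Mg^2+.

Mg^2+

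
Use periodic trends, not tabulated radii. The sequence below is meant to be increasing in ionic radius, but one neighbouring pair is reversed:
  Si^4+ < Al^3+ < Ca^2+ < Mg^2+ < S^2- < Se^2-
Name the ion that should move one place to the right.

Ca^2+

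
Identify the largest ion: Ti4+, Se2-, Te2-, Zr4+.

Te2-

Ti4+: 18 e⁻, Z=22, Zr4+: 36 e⁻, Z=40, Se2-: 36 e⁻, Z=34, Te2-: 54 e⁻, Z=52. Ti4+ < Zr4+ (same group, period 4 vs 5); Zr4+ < Se2- (isoelectronic, higher Z=40 is smaller); Se2- < Te2- (same group, period 4 vs 5).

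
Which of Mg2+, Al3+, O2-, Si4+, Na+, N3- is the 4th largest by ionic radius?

Isoelectronic series (10 e⁻ each). Size is set by nuclear charge: more protons means a smaller ion. Si4+ (Z=14), Al3+ (Z=13), Mg2+ (Z=12), Na+ (Z=11), O2- (Z=8), N3- (Z=7).
Ordering: Si4+ < Al3+ < Mg2+ < Na+ < O2- < N3-. The 4th largest is Mg2+.

Mg2+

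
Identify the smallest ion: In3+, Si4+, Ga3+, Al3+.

Si4+

Tabulating Z and e⁻: Si4+ has 10 e⁻ (Z=14), Al3+ has 10 e⁻ (Z=13), Ga3+ has 28 e⁻ (Z=31), In3+ has 46 e⁻ (Z=49). Si4+ < Al3+ (both 10 e⁻, Z=14>13); Al3+ < Ga3+ (same group, period 3 vs 4); Ga3+ < In3+ (same group, period 4 vs 5).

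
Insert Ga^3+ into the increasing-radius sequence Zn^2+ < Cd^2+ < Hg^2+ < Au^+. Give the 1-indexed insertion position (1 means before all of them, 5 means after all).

1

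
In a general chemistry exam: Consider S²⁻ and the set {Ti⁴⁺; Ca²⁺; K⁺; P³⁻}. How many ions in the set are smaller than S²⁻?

3

All of these have 18 electrons (isoelectronic). With the same electron cloud, the ion with the most protons pulls it in tightest. Nuclear charges: Ti⁴⁺ (Z=22), Ca²⁺ (Z=20), K⁺ (Z=19), S²⁻ (Z=16), P³⁻ (Z=15). Highest Z is smallest.
Relative to S²⁻, the ions that are smaller are Ti⁴⁺, Ca²⁺, K⁺. That's 3.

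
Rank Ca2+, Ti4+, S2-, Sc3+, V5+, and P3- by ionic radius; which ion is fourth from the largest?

Sc3+

Each ion has 18 electrons. The ranking follows nuclear charge in reverse — greater Z gives a smaller radius. V5+ (Z=23), Ti4+ (Z=22), Sc3+ (Z=21), Ca2+ (Z=20), S2- (Z=16), P3- (Z=15).
That gives V5+ < Ti4+ < Sc3+ < Ca2+ < S2- < P3-. From the largest end, number 4 is Sc3+.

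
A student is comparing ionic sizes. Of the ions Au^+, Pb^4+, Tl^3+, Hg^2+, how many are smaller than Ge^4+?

Electron counts and nuclear charges: Ge^4+ (Z=32, 28 e⁻), Pb^4+ (Z=82, 78 e⁻), Tl^3+ (Z=81, 78 e⁻), Hg^2+ (Z=80, 78 e⁻), Au^+ (Z=79, 78 e⁻). Ge^4+ < Pb^4+ (same group, 2 shells fewer); Pb^4+ < Tl^3+ (isoelectronic, higher Z=82 is smaller); Tl^3+ < Hg^2+ (isoelectronic, higher Z=81 is smaller); Hg^2+ < Au^+ (both 78 e⁻, Z=80>79).
Overall: Ge^4+ < Pb^4+ < Tl^3+ < Hg^2+ < Au^+. Ge^4+ has 0 below it and 4 above. That's 0.

0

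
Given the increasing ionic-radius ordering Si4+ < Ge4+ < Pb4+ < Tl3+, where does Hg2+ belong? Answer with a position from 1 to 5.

5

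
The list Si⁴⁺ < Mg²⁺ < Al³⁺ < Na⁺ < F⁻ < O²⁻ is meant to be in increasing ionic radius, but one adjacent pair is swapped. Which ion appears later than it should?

Al³⁺

Check each adjacent pair. Mg²⁺ and Al³⁺ are reversed: Al³⁺ and Mg²⁺ share 10 electrons; the higher nuclear charge on Al (Z=13) contracts it more, so Al³⁺ < Mg²⁺. No other neighbouring pair contradicts the periodic trends, so Al³⁺ is the ion listed too late.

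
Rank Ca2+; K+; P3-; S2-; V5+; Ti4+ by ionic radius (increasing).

Isoelectronic series (18 e⁻ each). Size is set by nuclear charge: more protons means a smaller ion. V5+ (Z=23), Ti4+ (Z=22), Ca2+ (Z=20), K+ (Z=19), S2- (Z=16), P3- (Z=15).

V5+ < Ti4+ < Ca2+ < K+ < S2- < P3-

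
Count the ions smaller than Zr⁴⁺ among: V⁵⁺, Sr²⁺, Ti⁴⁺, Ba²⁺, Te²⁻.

First list Z and electron count for each: V⁵⁺: 18 e⁻, Z=23, Ti⁴⁺: 18 e⁻, Z=22, Zr⁴⁺: 36 e⁻, Z=40, Sr²⁺: 36 e⁻, Z=38, Ba²⁺: 54 e⁻, Z=56, Te²⁻: 54 e⁻, Z=52. V⁵⁺ < Ti⁴⁺ (both 18 e⁻, Z=23>22); Ti⁴⁺ < Zr⁴⁺ (same group, 1 shell fewer); Zr⁴⁺ < Sr²⁺ (isoelectronic, higher Z=40 is smaller); Sr²⁺ < Ba²⁺ (same group, period 5 vs 6); Ba²⁺ < Te²⁻ (isoelectronic, higher Z=56 is smaller).
Overall: V⁵⁺ < Ti⁴⁺ < Zr⁴⁺ < Sr²⁺ < Ba²⁺ < Te²⁻. Zr⁴⁺ has 2 below it and 3 above. Count: 2.

2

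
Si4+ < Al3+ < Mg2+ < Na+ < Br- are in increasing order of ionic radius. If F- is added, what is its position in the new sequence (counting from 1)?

5

First list Z and electron count for each: Si4+ has 10 e⁻ (Z=14), Al3+ has 10 e⁻ (Z=13), Mg2+ has 10 e⁻ (Z=12), Na+ has 10 e⁻ (Z=11), F- has 10 e⁻ (Z=9), Br- has 36 e⁻ (Z=35). Si4+ < Al3+ (both 10 e⁻, Z=14>13); Al3+ < Mg2+ (isoelectronic, higher Z=13 is smaller); Mg2+ < Na+ (both 10 e⁻, Z=12>11); Na+ < F- (both 10 e⁻, Z=11>9); F- < Br- (same group, 2 shells fewer).
The complete sequence is Si4+ < Al3+ < Mg2+ < Na+ < F- < Br-. F- sits at position 5.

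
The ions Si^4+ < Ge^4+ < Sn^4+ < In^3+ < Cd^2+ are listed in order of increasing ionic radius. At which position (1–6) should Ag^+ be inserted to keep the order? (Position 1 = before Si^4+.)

Work out protons and electrons: Si^4+ (Z=14, 10 e⁻), Ge^4+ (Z=32, 28 e⁻), Sn^4+ (Z=50, 46 e⁻), In^3+ (Z=49, 46 e⁻), Cd^2+ (Z=48, 46 e⁻), Ag^+ (Z=47, 46 e⁻). Si^4+ < Ge^4+ (same group, period 3 vs 4); Ge^4+ < Sn^4+ (same group, period 4 vs 5); Sn^4+ < In^3+ (isoelectronic, higher Z=50 is smaller); In^3+ < Cd^2+ (isoelectronic, higher Z=49 is smaller); Cd^2+ < Ag^+ (isoelectronic, higher Z=48 is smaller).
With Ag^+ included the full order is Si^4+ < Ge^4+ < Sn^4+ < In^3+ < Cd^2+ < Ag^+, so it takes position 6.

6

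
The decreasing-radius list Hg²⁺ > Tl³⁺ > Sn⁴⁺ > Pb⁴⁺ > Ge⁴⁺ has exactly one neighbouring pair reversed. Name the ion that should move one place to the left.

Check each adjacent pair. Sn⁴⁺ and Pb⁴⁺ are reversed: same group and charge — period 5 sits above period 6, so Sn⁴⁺ is smaller. No other neighbouring pair contradicts the periodic trends, so Pb⁴⁺ is the ion listed too late.

Pb⁴⁺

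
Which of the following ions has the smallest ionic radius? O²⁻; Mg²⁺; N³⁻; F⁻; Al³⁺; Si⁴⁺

Si⁴⁺

All of these have 10 electrons (isoelectronic). With the same electron cloud, the ion with the most protons pulls it in tightest. Nuclear charges: Si⁴⁺ (Z=14), Al³⁺ (Z=13), Mg²⁺ (Z=12), F⁻ (Z=9), O²⁻ (Z=8), N³⁻ (Z=7). Highest Z is smallest.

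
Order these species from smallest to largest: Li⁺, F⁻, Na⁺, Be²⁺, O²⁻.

Be²⁺ (Z=4, 2 e⁻), Li⁺ (Z=3, 2 e⁻), Na⁺ (Z=11, 10 e⁻), F⁻ (Z=9, 10 e⁻), O²⁻ (Z=8, 10 e⁻). Be²⁺ < Li⁺ (isoelectronic, higher Z=4 is smaller); Li⁺ < Na⁺ (same group, 1 shell fewer); Na⁺ < F⁻ (both 10 e⁻, Z=11>9); F⁻ < O²⁻ (isoelectronic, higher Z=9 is smaller).

Be²⁺ < Li⁺ < Na⁺ < F⁻ < O²⁻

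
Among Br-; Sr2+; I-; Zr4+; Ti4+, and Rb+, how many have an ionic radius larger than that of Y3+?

4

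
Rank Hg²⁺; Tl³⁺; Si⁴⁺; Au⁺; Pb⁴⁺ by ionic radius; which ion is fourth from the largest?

Si⁴⁺ has 10 e⁻ (Z=14), Pb⁴⁺ has 78 e⁻ (Z=82), Tl³⁺ has 78 e⁻ (Z=81), Hg²⁺ has 78 e⁻ (Z=80), Au⁺ has 78 e⁻ (Z=79). Si⁴⁺ < Pb⁴⁺ (same group, period 3 vs 6); Pb⁴⁺ < Tl³⁺ (isoelectronic, higher Z=82 is smaller); Tl³⁺ < Hg²⁺ (both 78 e⁻, Z=81>80); Hg²⁺ < Au⁺ (both 78 e⁻, Z=80>79).
Ordering: Si⁴⁺ < Pb⁴⁺ < Tl³⁺ < Hg²⁺ < Au⁺. The fourth largest is Pb⁴⁺.

Pb⁴⁺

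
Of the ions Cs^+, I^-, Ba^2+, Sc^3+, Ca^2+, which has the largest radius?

Sc^3+ has 18 e⁻ (Z=21), Ca^2+ has 18 e⁻ (Z=20), Ba^2+ has 54 e⁻ (Z=56), Cs^+ has 54 e⁻ (Z=55), I^- has 54 e⁻ (Z=53). Sc^3+ < Ca^2+ (both 18 e⁻, Z=21>20); Ca^2+ < Ba^2+ (same group, period 4 vs 6); Ba^2+ < Cs^+ (isoelectronic, higher Z=56 is smaller); Cs^+ < I^- (both 54 e⁻, Z=55>53).

I^-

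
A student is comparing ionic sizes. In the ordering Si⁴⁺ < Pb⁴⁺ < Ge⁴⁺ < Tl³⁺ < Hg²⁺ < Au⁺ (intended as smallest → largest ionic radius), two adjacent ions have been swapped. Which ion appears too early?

Pb⁴⁺

Compare adjacent ions: Ge⁴⁺ and Pb⁴⁺ are in one column with the same charge; the lighter period-4 ion has 2 fewer shells and is smaller — yet in this increasing list Pb⁴⁺ sits before Ge⁴⁺. Nothing else is reversed, so Pb⁴⁺ should move one place to the right.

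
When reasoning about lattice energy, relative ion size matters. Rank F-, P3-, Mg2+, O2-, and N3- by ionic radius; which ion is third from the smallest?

O2-

Electron counts and nuclear charges: Mg2+ (Z=12, 10 e⁻), F- (Z=9, 10 e⁻), O2- (Z=8, 10 e⁻), N3- (Z=7, 10 e⁻), P3- (Z=15, 18 e⁻). Mg2+ < F- (isoelectronic, higher Z=12 is smaller); F- < O2- (both 10 e⁻, Z=9>8); O2- < N3- (both 10 e⁻, Z=8>7); N3- < P3- (same group, 1 shell fewer).
That gives Mg2+ < F- < O2- < N3- < P3-. From the smallest end, number 3 is O2-.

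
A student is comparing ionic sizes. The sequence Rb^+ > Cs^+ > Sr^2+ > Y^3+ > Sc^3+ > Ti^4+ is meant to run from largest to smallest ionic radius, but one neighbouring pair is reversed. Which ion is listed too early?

Check each adjacent pair. Rb^+ and Cs^+ are reversed: Rb^+ and Cs^+ are in one column with the same charge; the lighter period-5 ion has one fewer shell and is smaller. No other neighbouring pair contradicts the periodic trends, so Rb^+ is the ion listed too early.

Rb^+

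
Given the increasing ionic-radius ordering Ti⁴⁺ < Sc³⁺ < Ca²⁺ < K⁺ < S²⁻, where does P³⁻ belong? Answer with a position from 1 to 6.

6

All of these have 18 electrons (isoelectronic). With the same electron cloud, the ion with the most protons pulls it in tightest. Nuclear charges: Ti⁴⁺ (Z=22), Sc³⁺ (Z=21), Ca²⁺ (Z=20), K⁺ (Z=19), S²⁻ (Z=16), P³⁻ (Z=15). Highest Z is smallest.
Putting P³⁻ in gives Ti⁴⁺ < Sc³⁺ < Ca²⁺ < K⁺ < S²⁻ < P³⁻; it lands at slot 6.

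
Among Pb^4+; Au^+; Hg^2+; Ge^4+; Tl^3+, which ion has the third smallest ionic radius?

Tl^3+

First list Z and electron count for each: Ge^4+ has 28 e⁻ (Z=32), Pb^4+ has 78 e⁻ (Z=82), Tl^3+ has 78 e⁻ (Z=81), Hg^2+ has 78 e⁻ (Z=80), Au^+ has 78 e⁻ (Z=79). Ge^4+ < Pb^4+ (same group, period 4 vs 6); Pb^4+ < Tl^3+ (both 78 e⁻, Z=82>81); Tl^3+ < Hg^2+ (both 78 e⁻, Z=81>80); Hg^2+ < Au^+ (both 78 e⁻, Z=80>79).
So the order is Ge^4+ < Pb^4+ < Tl^3+ < Hg^2+ < Au^+; the 3rd-smallest ion is Tl^3+.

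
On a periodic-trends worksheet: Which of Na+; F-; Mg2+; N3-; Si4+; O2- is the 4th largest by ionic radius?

Isoelectronic series (10 e⁻ each). Size is set by nuclear charge: more protons means a smaller ion. Si4+ (Z=14), Mg2+ (Z=12), Na+ (Z=11), F- (Z=9), O2- (Z=8), N3- (Z=7).
That gives Si4+ < Mg2+ < Na+ < F- < O2- < N3-. From the largest end, number 4 is Na+.

Na+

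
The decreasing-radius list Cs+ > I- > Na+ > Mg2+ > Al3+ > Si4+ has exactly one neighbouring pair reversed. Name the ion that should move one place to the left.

Compare adjacent ions: both have 54 electrons but Z(Cs)=55 > Z(I)=53, so Cs+ should be the smaller of the two — yet in this decreasing list Cs+ sits before I-. Nothing else is reversed, so I- should move one place to the left.

I-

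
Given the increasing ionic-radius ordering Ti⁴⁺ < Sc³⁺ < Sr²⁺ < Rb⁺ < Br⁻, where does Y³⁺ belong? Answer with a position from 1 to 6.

First list Z and electron count for each: Ti⁴⁺: 18 e⁻, Z=22, Sc³⁺: 18 e⁻, Z=21, Y³⁺: 36 e⁻, Z=39, Sr²⁺: 36 e⁻, Z=38, Rb⁺: 36 e⁻, Z=37, Br⁻: 36 e⁻, Z=35. Ti⁴⁺ < Sc³⁺ (isoelectronic, higher Z=22 is smaller); Sc³⁺ < Y³⁺ (same group, period 4 vs 5); Y³⁺ < Sr²⁺ (both 36 e⁻, Z=39>38); Sr²⁺ < Rb⁺ (both 36 e⁻, Z=38>37); Rb⁺ < Br⁻ (both 36 e⁻, Z=37>35).
Putting Y³⁺ in gives Ti⁴⁺ < Sc³⁺ < Y³⁺ < Sr²⁺ < Rb⁺ < Br⁻; it lands at slot 3.

3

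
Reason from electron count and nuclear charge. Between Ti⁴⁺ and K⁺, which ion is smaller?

Ti⁴⁺

Isoelectronic series (18 e⁻ each). Size is set by nuclear charge: more protons means a smaller ion. Ti⁴⁺ (Z=22), K⁺ (Z=19).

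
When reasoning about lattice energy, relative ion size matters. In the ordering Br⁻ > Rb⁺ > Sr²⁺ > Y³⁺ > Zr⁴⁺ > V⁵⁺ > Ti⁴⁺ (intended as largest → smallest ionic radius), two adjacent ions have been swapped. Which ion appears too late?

Compare adjacent ions: both have 18 electrons but Z(V)=23 > Z(Ti)=22, so V⁵⁺ should be the smaller of the two — yet in this decreasing list V⁵⁺ sits before Ti⁴⁺. Nothing else is reversed, so Ti⁴⁺ should move one place to the left.

Ti⁴⁺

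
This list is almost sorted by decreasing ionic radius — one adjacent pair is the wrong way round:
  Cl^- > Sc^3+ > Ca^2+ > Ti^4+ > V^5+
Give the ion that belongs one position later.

Sc^3+

Scanning neighbour by neighbour, only Sc^3+/Ca^2+ violates a trend: both have 18 electrons but Z(Sc)=21 > Z(Ca)=20, so Sc^3+ should be the smaller of the two. That makes Sc^3+ the one sitting a position early relative to where it belongs.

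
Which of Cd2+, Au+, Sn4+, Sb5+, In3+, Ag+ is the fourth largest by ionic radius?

In3+

Tabulating Z and e⁻: Sb5+ has 46 e⁻ (Z=51), Sn4+ has 46 e⁻ (Z=50), In3+ has 46 e⁻ (Z=49), Cd2+ has 46 e⁻ (Z=48), Ag+ has 46 e⁻ (Z=47), Au+ has 78 e⁻ (Z=79). Sb5+ < Sn4+ (isoelectronic, higher Z=51 is smaller); Sn4+ < In3+ (both 46 e⁻, Z=50>49); In3+ < Cd2+ (both 46 e⁻, Z=49>48); Cd2+ < Ag+ (both 46 e⁻, Z=48>47); Ag+ < Au+ (same group, 1 shell fewer).
Ordering: Sb5+ < Sn4+ < In3+ < Cd2+ < Ag+ < Au+. The fourth largest is In3+.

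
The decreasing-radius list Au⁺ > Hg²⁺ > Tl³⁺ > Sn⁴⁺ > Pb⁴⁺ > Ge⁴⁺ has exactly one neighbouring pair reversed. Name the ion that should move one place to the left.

Pb⁴⁺

Compare adjacent ions: both in group 14 with the same charge; Sn⁴⁺ (period 5) has the smaller radius — yet in this decreasing list Sn⁴⁺ sits before Pb⁴⁺. Nothing else is reversed, so Pb⁴⁺ should move one place to the left.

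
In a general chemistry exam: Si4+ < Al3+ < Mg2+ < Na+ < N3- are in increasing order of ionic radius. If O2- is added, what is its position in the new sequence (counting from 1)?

5

These species are isoelectronic with 10 electrons. The only difference is the number of protons: Si4+ (Z=14), Al3+ (Z=13), Mg2+ (Z=12), Na+ (Z=11), O2- (Z=8), N3- (Z=7). The strongest nuclear pull (Si4+) gives the smallest ion.
With O2- included the full order is Si4+ < Al3+ < Mg2+ < Na+ < O2- < N3-, so it takes position 5.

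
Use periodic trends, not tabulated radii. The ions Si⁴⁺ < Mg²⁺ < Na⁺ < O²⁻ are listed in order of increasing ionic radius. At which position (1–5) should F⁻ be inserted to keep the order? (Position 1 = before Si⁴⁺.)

All of these have 10 electrons (isoelectronic). With the same electron cloud, the ion with the most protons pulls it in tightest. Nuclear charges: Si⁴⁺ (Z=14), Mg²⁺ (Z=12), Na⁺ (Z=11), F⁻ (Z=9), O²⁻ (Z=8). Highest Z is smallest.
With F⁻ included the full order is Si⁴⁺ < Mg²⁺ < Na⁺ < F⁻ < O²⁻, so it takes position 4.

4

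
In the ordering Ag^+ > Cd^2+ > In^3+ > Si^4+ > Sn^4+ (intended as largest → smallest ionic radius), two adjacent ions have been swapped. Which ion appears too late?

Sn^4+

Compare adjacent ions: Si^4+ and Sn^4+ are in one column with the same charge; the lighter period-3 ion has 2 fewer shells and is smaller — yet in this decreasing list Si^4+ sits before Sn^4+. Nothing else is reversed, so Sn^4+ should move one place to the left.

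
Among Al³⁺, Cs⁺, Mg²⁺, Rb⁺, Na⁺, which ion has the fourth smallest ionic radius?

Electron counts and nuclear charges: Al³⁺ has 10 e⁻ (Z=13), Mg²⁺ has 10 e⁻ (Z=12), Na⁺ has 10 e⁻ (Z=11), Rb⁺ has 36 e⁻ (Z=37), Cs⁺ has 54 e⁻ (Z=55). Al³⁺ < Mg²⁺ (isoelectronic, higher Z=13 is smaller); Mg²⁺ < Na⁺ (both 10 e⁻, Z=12>11); Na⁺ < Rb⁺ (same group, 2 shells fewer); Rb⁺ < Cs⁺ (same group, 1 shell fewer).
That gives Al³⁺ < Mg²⁺ < Na⁺ < Rb⁺ < Cs⁺. From the smallest end, number 4 is Rb⁺.

Rb⁺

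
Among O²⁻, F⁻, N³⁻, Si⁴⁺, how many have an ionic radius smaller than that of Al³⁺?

Each ion has 10 electrons. The ranking follows nuclear charge in reverse — greater Z gives a smaller radius. Si⁴⁺ (Z=14), Al³⁺ (Z=13), F⁻ (Z=9), O²⁻ (Z=8), N³⁻ (Z=7).
Relative to Al³⁺, the ions that are smaller are Si⁴⁺. That's 1.

1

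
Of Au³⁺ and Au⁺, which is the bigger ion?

Au⁺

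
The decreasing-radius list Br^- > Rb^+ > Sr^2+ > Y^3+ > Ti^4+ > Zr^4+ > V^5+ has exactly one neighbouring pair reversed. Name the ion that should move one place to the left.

Check each adjacent pair. Ti^4+ and Zr^4+ are reversed: both in group 4 with the same charge; Ti^4+ (period 4) has the smaller radius. No other neighbouring pair contradicts the periodic trends, so Zr^4+ is the ion listed too late.

Zr^4+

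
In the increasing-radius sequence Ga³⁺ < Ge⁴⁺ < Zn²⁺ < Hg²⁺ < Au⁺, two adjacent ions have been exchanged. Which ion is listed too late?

Check each adjacent pair. Ga³⁺ and Ge⁴⁺ are reversed: they are isoelectronic (28 e⁻) and Ge has more protons than Ga (32 vs 31), making Ge⁴⁺ smaller. No other neighbouring pair contradicts the periodic trends, so Ge⁴⁺ is the ion listed too late.

Ge⁴⁺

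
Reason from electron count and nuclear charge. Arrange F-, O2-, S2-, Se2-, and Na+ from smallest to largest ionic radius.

Na+ < F- < O2- < S2- < Se2-

First list Z and electron count for each: Na+ has 10 e⁻ (Z=11), F- has 10 e⁻ (Z=9), O2- has 10 e⁻ (Z=8), S2- has 18 e⁻ (Z=16), Se2- has 36 e⁻ (Z=34). Na+ < F- (both 10 e⁻, Z=11>9); F- < O2- (both 10 e⁻, Z=9>8); O2- < S2- (same group, 1 shell fewer); S2- < Se2- (same group, period 3 vs 4).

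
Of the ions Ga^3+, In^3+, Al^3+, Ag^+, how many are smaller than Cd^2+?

3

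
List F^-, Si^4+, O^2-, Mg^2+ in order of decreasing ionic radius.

O^2- > F^- > Mg^2+ > Si^4+

Each ion has 10 electrons. The ranking follows nuclear charge in reverse — greater Z gives a smaller radius. Si^4+ (Z=14), Mg^2+ (Z=12), F^- (Z=9), O^2- (Z=8).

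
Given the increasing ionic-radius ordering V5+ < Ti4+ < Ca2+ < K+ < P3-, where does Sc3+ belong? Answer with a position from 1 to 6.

3

Each ion has 18 electrons. The ranking follows nuclear charge in reverse — greater Z gives a smaller radius. V5+ (Z=23), Ti4+ (Z=22), Sc3+ (Z=21), Ca2+ (Z=20), K+ (Z=19), P3- (Z=15).
Merged order: V5+ < Ti4+ < Sc3+ < Ca2+ < K+ < P3- — Sc3+ is number 3.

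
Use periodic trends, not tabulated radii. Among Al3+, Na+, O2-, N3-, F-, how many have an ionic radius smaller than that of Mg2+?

1

Each ion has 10 electrons. The ranking follows nuclear charge in reverse — greater Z gives a smaller radius. Al3+ (Z=13), Mg2+ (Z=12), Na+ (Z=11), F- (Z=9), O2- (Z=8), N3- (Z=7).
Ordering all of them (including Mg2+) by radius gives Al3+ < Mg2+ < Na+ < F- < O2- < N3-. Count: 1.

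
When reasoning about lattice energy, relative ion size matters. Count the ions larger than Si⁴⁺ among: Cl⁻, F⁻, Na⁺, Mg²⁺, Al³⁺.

Tabulating Z and e⁻: Si⁴⁺ (Z=14, 10 e⁻), Al³⁺ (Z=13, 10 e⁻), Mg²⁺ (Z=12, 10 e⁻), Na⁺ (Z=11, 10 e⁻), F⁻ (Z=9, 10 e⁻), Cl⁻ (Z=17, 18 e⁻). Si⁴⁺ < Al³⁺ (isoelectronic, higher Z=14 is smaller); Al³⁺ < Mg²⁺ (both 10 e⁻, Z=13>12); Mg²⁺ < Na⁺ (isoelectronic, higher Z=12 is smaller); Na⁺ < F⁻ (isoelectronic, higher Z=11 is smaller); F⁻ < Cl⁻ (same group, 1 shell fewer).
Relative to Si⁴⁺, the ions that are larger are Al³⁺, Mg²⁺, Na⁺, F⁻, Cl⁻. So 5 are larger.

5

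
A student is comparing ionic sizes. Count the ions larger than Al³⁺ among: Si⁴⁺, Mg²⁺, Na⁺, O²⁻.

Each ion has 10 electrons. The ranking follows nuclear charge in reverse — greater Z gives a smaller radius. Si⁴⁺ (Z=14), Al³⁺ (Z=13), Mg²⁺ (Z=12), Na⁺ (Z=11), O²⁻ (Z=8).
Overall: Si⁴⁺ < Al³⁺ < Mg²⁺ < Na⁺ < O²⁻. Al³⁺ has 1 below it and 3 above. So 3 are larger.

3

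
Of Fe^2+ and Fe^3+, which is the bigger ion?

Fe^2+

Same element, different charge: the more highly charged cation has fewer electrons and a greater effective nuclear charge per electron, making Fe^3+ the smallest.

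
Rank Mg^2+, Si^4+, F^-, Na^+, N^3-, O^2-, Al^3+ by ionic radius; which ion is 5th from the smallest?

F^-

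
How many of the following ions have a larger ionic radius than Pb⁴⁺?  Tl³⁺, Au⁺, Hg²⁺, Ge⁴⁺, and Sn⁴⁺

3

First list Z and electron count for each: Ge⁴⁺: 28 e⁻, Z=32, Sn⁴⁺: 46 e⁻, Z=50, Pb⁴⁺: 78 e⁻, Z=82, Tl³⁺: 78 e⁻, Z=81, Hg²⁺: 78 e⁻, Z=80, Au⁺: 78 e⁻, Z=79. Ge⁴⁺ < Sn⁴⁺ (same group, period 4 vs 5); Sn⁴⁺ < Pb⁴⁺ (same group, period 5 vs 6); Pb⁴⁺ < Tl³⁺ (isoelectronic, higher Z=82 is smaller); Tl³⁺ < Hg²⁺ (both 78 e⁻, Z=81>80); Hg²⁺ < Au⁺ (isoelectronic, higher Z=80 is smaller).
Ordering all of them (including Pb⁴⁺) by radius gives Ge⁴⁺ < Sn⁴⁺ < Pb⁴⁺ < Tl³⁺ < Hg²⁺ < Au⁺. Count: 3.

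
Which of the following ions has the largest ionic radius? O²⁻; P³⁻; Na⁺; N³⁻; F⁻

Electron counts and nuclear charges: Na⁺ (Z=11, 10 e⁻), F⁻ (Z=9, 10 e⁻), O²⁻ (Z=8, 10 e⁻), N³⁻ (Z=7, 10 e⁻), P³⁻ (Z=15, 18 e⁻). Na⁺ < F⁻ (both 10 e⁻, Z=11>9); F⁻ < O²⁻ (both 10 e⁻, Z=9>8); O²⁻ < N³⁻ (isoelectronic, higher Z=8 is smaller); N³⁻ < P³⁻ (same group, period 2 vs 3).

P³⁻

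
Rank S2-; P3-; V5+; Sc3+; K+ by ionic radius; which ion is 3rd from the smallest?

These species are isoelectronic with 18 electrons. The only difference is the number of protons: V5+ (Z=23), Sc3+ (Z=21), K+ (Z=19), S2- (Z=16), P3- (Z=15). The strongest nuclear pull (V5+) gives the smallest ion.
That gives V5+ < Sc3+ < K+ < S2- < P3-. From the smallest end, number 3 is K+.

K+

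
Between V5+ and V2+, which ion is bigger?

V2+

For a single element, ionic radius drops as positive charge rises — V5+ < V2+.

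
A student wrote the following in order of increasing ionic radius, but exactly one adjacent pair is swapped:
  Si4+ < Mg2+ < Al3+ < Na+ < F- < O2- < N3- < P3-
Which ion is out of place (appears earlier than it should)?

The pair Mg2+, Al3+ is the wrong way round — both have 10 electrons but Z(Al)=13 > Z(Mg)=12, so Al3+ should be the smaller of the two. All other adjacent pairs agree with periodic trends, so Mg2+ is the misplaced ion.

Mg2+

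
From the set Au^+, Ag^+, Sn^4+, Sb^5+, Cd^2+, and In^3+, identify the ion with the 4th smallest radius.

Cd^2+

Work out protons and electrons: Sb^5+ has 46 e⁻ (Z=51), Sn^4+ has 46 e⁻ (Z=50), In^3+ has 46 e⁻ (Z=49), Cd^2+ has 46 e⁻ (Z=48), Ag^+ has 46 e⁻ (Z=47), Au^+ has 78 e⁻ (Z=79). Sb^5+ < Sn^4+ (both 46 e⁻, Z=51>50); Sn^4+ < In^3+ (both 46 e⁻, Z=50>49); In^3+ < Cd^2+ (isoelectronic, higher Z=49 is smaller); Cd^2+ < Ag^+ (both 46 e⁻, Z=48>47); Ag^+ < Au^+ (same group, 1 shell fewer).
Ordering: Sb^5+ < Sn^4+ < In^3+ < Cd^2+ < Ag^+ < Au^+. The 4th smallest is Cd^2+.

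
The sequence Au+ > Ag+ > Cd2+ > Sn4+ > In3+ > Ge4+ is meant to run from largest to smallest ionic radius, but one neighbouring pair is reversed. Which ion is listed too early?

Check each adjacent pair. Sn4+ and In3+ are reversed: both have 46 electrons but Z(Sn)=50 > Z(In)=49, so Sn4+ should be the smaller of the two. No other neighbouring pair contradicts the periodic trends, so Sn4+ is the ion listed too early.

Sn4+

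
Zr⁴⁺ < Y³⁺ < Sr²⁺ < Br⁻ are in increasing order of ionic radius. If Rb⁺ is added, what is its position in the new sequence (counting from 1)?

4

Each ion has 36 electrons. The ranking follows nuclear charge in reverse — greater Z gives a smaller radius. Zr⁴⁺ (Z=40), Y³⁺ (Z=39), Sr²⁺ (Z=38), Rb⁺ (Z=37), Br⁻ (Z=35).
Merged order: Zr⁴⁺ < Y³⁺ < Sr²⁺ < Rb⁺ < Br⁻ — Rb⁺ is number 4.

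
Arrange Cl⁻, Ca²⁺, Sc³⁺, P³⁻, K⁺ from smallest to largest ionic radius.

Sc³⁺ < Ca²⁺ < K⁺ < Cl⁻ < P³⁻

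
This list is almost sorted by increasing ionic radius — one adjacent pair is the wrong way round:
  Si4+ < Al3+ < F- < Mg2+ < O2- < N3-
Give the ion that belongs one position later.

F-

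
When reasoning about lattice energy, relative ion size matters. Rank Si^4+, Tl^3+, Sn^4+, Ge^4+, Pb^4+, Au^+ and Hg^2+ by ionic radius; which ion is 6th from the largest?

Ge^4+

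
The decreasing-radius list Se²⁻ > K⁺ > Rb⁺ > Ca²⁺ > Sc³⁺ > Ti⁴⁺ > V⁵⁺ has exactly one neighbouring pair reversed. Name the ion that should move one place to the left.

Rb⁺

Check each adjacent pair. K⁺ and Rb⁺ are reversed: both in group 1 with the same charge; K⁺ (period 4) has the smaller radius. No other neighbouring pair contradicts the periodic trends, so Rb⁺ is the ion listed too late.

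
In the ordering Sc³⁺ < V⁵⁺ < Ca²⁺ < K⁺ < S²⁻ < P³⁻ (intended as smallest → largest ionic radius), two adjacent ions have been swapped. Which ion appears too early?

Compare adjacent ions: both have 18 electrons but Z(V)=23 > Z(Sc)=21, so V⁵⁺ should be the smaller of the two — yet in this increasing list Sc³⁺ sits before V⁵⁺. Nothing else is reversed, so Sc³⁺ should move one place to the right.

Sc³⁺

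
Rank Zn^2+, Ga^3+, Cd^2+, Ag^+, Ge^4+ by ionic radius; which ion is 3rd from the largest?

Work out protons and electrons: Ge^4+ (Z=32, 28 e⁻), Ga^3+ (Z=31, 28 e⁻), Zn^2+ (Z=30, 28 e⁻), Cd^2+ (Z=48, 46 e⁻), Ag^+ (Z=47, 46 e⁻). Ge^4+ < Ga^3+ (isoelectronic, higher Z=32 is smaller); Ga^3+ < Zn^2+ (both 28 e⁻, Z=31>30); Zn^2+ < Cd^2+ (same group, period 4 vs 5); Cd^2+ < Ag^+ (both 46 e⁻, Z=48>47).
Ordering: Ge^4+ < Ga^3+ < Zn^2+ < Cd^2+ < Ag^+. The 3rd largest is Zn^2+.

Zn^2+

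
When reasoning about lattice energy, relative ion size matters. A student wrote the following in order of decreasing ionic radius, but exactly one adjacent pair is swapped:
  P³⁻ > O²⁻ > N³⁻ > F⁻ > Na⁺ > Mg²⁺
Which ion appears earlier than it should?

Scanning neighbour by neighbour, only O²⁻/N³⁻ violates a trend: both have 10 electrons but Z(O)=8 > Z(N)=7, so O²⁻ should be the smaller of the two. That makes O²⁻ the one sitting a position early relative to where it belongs.

O²⁻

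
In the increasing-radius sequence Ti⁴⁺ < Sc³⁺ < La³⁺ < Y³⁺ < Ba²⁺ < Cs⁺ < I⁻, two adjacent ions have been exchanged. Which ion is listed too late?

Y³⁺

Scanning neighbour by neighbour, only La³⁺/Y³⁺ violates a trend: Y³⁺ and La³⁺ are in one column with the same charge; the lighter period-5 ion has one fewer shell and is smaller. That makes Y³⁺ the one sitting a position late relative to where it belongs.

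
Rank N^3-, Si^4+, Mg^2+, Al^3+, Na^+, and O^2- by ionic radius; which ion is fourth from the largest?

Each ion has 10 electrons. The ranking follows nuclear charge in reverse — greater Z gives a smaller radius. Si^4+ (Z=14), Al^3+ (Z=13), Mg^2+ (Z=12), Na^+ (Z=11), O^2- (Z=8), N^3- (Z=7).
Ordering: Si^4+ < Al^3+ < Mg^2+ < Na^+ < O^2- < N^3-. The fourth largest is Mg^2+.

Mg^2+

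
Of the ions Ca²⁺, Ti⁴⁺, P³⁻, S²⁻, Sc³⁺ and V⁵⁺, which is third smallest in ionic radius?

Sc³⁺

These species are isoelectronic with 18 electrons. The only difference is the number of protons: V⁵⁺ (Z=23), Ti⁴⁺ (Z=22), Sc³⁺ (Z=21), Ca²⁺ (Z=20), S²⁻ (Z=16), P³⁻ (Z=15). The strongest nuclear pull (V⁵⁺) gives the smallest ion.
That gives V⁵⁺ < Ti⁴⁺ < Sc³⁺ < Ca²⁺ < S²⁻ < P³⁻. From the smallest end, number 3 is Sc³⁺.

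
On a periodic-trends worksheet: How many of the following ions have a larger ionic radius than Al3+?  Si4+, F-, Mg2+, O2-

3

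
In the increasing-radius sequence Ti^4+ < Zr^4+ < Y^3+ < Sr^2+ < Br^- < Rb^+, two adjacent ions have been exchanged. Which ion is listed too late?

Rb^+

Check each adjacent pair. Br^- and Rb^+ are reversed: both have 36 electrons but Z(Rb)=37 > Z(Br)=35, so Rb^+ should be the smaller of the two. No other neighbouring pair contradicts the periodic trends, so Rb^+ is the ion listed too late.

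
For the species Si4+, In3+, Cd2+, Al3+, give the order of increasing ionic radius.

Si4+ < Al3+ < In3+ < Cd2+

Tabulating Z and e⁻: Si4+: 10 e⁻, Z=14, Al3+: 10 e⁻, Z=13, In3+: 46 e⁻, Z=49, Cd2+: 46 e⁻, Z=48. Si4+ < Al3+ (isoelectronic, higher Z=14 is smaller); Al3+ < In3+ (same group, period 3 vs 5); In3+ < Cd2+ (isoelectronic, higher Z=49 is smaller).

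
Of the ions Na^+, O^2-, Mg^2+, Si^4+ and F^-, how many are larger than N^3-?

Isoelectronic series (10 e⁻ each). Size is set by nuclear charge: more protons means a smaller ion. Si^4+ (Z=14), Mg^2+ (Z=12), Na^+ (Z=11), F^- (Z=9), O^2- (Z=8), N^3- (Z=7).
Overall: Si^4+ < Mg^2+ < Na^+ < F^- < O^2- < N^3-. N^3- has 5 below it and 0 above. Count: 0.

0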